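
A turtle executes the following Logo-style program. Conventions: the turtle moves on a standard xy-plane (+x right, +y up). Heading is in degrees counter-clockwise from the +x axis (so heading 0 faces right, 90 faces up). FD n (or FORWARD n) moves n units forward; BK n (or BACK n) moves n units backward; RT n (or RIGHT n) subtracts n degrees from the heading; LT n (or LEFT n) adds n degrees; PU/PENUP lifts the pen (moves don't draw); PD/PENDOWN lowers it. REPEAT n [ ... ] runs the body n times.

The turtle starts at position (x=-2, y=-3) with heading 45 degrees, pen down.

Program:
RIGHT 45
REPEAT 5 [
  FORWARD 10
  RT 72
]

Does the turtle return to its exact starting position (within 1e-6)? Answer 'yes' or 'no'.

Executing turtle program step by step:
Start: pos=(-2,-3), heading=45, pen down
RT 45: heading 45 -> 0
REPEAT 5 [
  -- iteration 1/5 --
  FD 10: (-2,-3) -> (8,-3) [heading=0, draw]
  RT 72: heading 0 -> 288
  -- iteration 2/5 --
  FD 10: (8,-3) -> (11.09,-12.511) [heading=288, draw]
  RT 72: heading 288 -> 216
  -- iteration 3/5 --
  FD 10: (11.09,-12.511) -> (3,-18.388) [heading=216, draw]
  RT 72: heading 216 -> 144
  -- iteration 4/5 --
  FD 10: (3,-18.388) -> (-5.09,-12.511) [heading=144, draw]
  RT 72: heading 144 -> 72
  -- iteration 5/5 --
  FD 10: (-5.09,-12.511) -> (-2,-3) [heading=72, draw]
  RT 72: heading 72 -> 0
]
Final: pos=(-2,-3), heading=0, 5 segment(s) drawn

Start position: (-2, -3)
Final position: (-2, -3)
Distance = 0; < 1e-6 -> CLOSED

Answer: yes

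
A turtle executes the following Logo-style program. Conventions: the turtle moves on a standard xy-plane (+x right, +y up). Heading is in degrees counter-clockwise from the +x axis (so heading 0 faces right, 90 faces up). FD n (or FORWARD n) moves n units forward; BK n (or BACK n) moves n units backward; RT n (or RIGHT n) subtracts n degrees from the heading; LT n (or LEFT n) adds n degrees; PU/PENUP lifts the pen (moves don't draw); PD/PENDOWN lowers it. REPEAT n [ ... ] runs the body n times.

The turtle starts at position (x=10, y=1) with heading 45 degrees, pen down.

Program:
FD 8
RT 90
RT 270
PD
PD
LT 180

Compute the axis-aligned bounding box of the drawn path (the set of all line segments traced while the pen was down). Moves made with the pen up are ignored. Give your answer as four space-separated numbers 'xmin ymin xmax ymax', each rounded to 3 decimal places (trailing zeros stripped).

Answer: 10 1 15.657 6.657

Derivation:
Executing turtle program step by step:
Start: pos=(10,1), heading=45, pen down
FD 8: (10,1) -> (15.657,6.657) [heading=45, draw]
RT 90: heading 45 -> 315
RT 270: heading 315 -> 45
PD: pen down
PD: pen down
LT 180: heading 45 -> 225
Final: pos=(15.657,6.657), heading=225, 1 segment(s) drawn

Segment endpoints: x in {10, 15.657}, y in {1, 6.657}
xmin=10, ymin=1, xmax=15.657, ymax=6.657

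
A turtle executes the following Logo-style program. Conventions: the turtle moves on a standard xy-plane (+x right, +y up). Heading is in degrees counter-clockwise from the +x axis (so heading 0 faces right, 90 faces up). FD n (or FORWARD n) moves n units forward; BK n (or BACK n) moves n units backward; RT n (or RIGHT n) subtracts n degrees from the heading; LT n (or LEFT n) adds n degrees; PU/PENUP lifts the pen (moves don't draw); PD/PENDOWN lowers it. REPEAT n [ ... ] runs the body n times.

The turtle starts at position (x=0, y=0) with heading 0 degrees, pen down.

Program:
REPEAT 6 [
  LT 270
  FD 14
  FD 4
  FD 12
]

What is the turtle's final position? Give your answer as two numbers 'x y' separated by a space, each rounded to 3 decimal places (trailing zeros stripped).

Executing turtle program step by step:
Start: pos=(0,0), heading=0, pen down
REPEAT 6 [
  -- iteration 1/6 --
  LT 270: heading 0 -> 270
  FD 14: (0,0) -> (0,-14) [heading=270, draw]
  FD 4: (0,-14) -> (0,-18) [heading=270, draw]
  FD 12: (0,-18) -> (0,-30) [heading=270, draw]
  -- iteration 2/6 --
  LT 270: heading 270 -> 180
  FD 14: (0,-30) -> (-14,-30) [heading=180, draw]
  FD 4: (-14,-30) -> (-18,-30) [heading=180, draw]
  FD 12: (-18,-30) -> (-30,-30) [heading=180, draw]
  -- iteration 3/6 --
  LT 270: heading 180 -> 90
  FD 14: (-30,-30) -> (-30,-16) [heading=90, draw]
  FD 4: (-30,-16) -> (-30,-12) [heading=90, draw]
  FD 12: (-30,-12) -> (-30,0) [heading=90, draw]
  -- iteration 4/6 --
  LT 270: heading 90 -> 0
  FD 14: (-30,0) -> (-16,0) [heading=0, draw]
  FD 4: (-16,0) -> (-12,0) [heading=0, draw]
  FD 12: (-12,0) -> (0,0) [heading=0, draw]
  -- iteration 5/6 --
  LT 270: heading 0 -> 270
  FD 14: (0,0) -> (0,-14) [heading=270, draw]
  FD 4: (0,-14) -> (0,-18) [heading=270, draw]
  FD 12: (0,-18) -> (0,-30) [heading=270, draw]
  -- iteration 6/6 --
  LT 270: heading 270 -> 180
  FD 14: (0,-30) -> (-14,-30) [heading=180, draw]
  FD 4: (-14,-30) -> (-18,-30) [heading=180, draw]
  FD 12: (-18,-30) -> (-30,-30) [heading=180, draw]
]
Final: pos=(-30,-30), heading=180, 18 segment(s) drawn

Answer: -30 -30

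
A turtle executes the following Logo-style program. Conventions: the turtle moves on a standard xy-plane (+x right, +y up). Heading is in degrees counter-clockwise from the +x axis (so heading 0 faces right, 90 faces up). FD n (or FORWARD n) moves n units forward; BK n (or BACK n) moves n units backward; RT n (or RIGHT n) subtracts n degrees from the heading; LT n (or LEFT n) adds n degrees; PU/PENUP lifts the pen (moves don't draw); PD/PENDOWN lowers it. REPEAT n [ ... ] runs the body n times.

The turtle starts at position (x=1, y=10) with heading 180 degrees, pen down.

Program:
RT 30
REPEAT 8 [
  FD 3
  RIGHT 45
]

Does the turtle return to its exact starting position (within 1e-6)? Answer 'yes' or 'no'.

Answer: yes

Derivation:
Executing turtle program step by step:
Start: pos=(1,10), heading=180, pen down
RT 30: heading 180 -> 150
REPEAT 8 [
  -- iteration 1/8 --
  FD 3: (1,10) -> (-1.598,11.5) [heading=150, draw]
  RT 45: heading 150 -> 105
  -- iteration 2/8 --
  FD 3: (-1.598,11.5) -> (-2.375,14.398) [heading=105, draw]
  RT 45: heading 105 -> 60
  -- iteration 3/8 --
  FD 3: (-2.375,14.398) -> (-0.875,16.996) [heading=60, draw]
  RT 45: heading 60 -> 15
  -- iteration 4/8 --
  FD 3: (-0.875,16.996) -> (2.023,17.772) [heading=15, draw]
  RT 45: heading 15 -> 330
  -- iteration 5/8 --
  FD 3: (2.023,17.772) -> (4.621,16.272) [heading=330, draw]
  RT 45: heading 330 -> 285
  -- iteration 6/8 --
  FD 3: (4.621,16.272) -> (5.398,13.375) [heading=285, draw]
  RT 45: heading 285 -> 240
  -- iteration 7/8 --
  FD 3: (5.398,13.375) -> (3.898,10.776) [heading=240, draw]
  RT 45: heading 240 -> 195
  -- iteration 8/8 --
  FD 3: (3.898,10.776) -> (1,10) [heading=195, draw]
  RT 45: heading 195 -> 150
]
Final: pos=(1,10), heading=150, 8 segment(s) drawn

Start position: (1, 10)
Final position: (1, 10)
Distance = 0; < 1e-6 -> CLOSED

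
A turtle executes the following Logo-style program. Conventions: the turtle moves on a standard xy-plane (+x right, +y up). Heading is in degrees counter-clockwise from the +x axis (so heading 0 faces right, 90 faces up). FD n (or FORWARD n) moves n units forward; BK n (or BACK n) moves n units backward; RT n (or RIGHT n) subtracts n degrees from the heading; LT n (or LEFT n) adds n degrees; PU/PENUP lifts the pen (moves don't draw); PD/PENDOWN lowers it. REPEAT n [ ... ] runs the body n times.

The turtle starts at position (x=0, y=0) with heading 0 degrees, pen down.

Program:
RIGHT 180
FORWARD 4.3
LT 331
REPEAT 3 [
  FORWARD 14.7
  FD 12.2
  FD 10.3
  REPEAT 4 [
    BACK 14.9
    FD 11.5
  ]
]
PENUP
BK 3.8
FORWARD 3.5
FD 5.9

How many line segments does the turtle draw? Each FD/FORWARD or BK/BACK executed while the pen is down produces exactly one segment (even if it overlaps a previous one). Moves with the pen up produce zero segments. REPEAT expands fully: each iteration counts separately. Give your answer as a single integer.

Answer: 34

Derivation:
Executing turtle program step by step:
Start: pos=(0,0), heading=0, pen down
RT 180: heading 0 -> 180
FD 4.3: (0,0) -> (-4.3,0) [heading=180, draw]
LT 331: heading 180 -> 151
REPEAT 3 [
  -- iteration 1/3 --
  FD 14.7: (-4.3,0) -> (-17.157,7.127) [heading=151, draw]
  FD 12.2: (-17.157,7.127) -> (-27.827,13.041) [heading=151, draw]
  FD 10.3: (-27.827,13.041) -> (-36.836,18.035) [heading=151, draw]
  REPEAT 4 [
    -- iteration 1/4 --
    BK 14.9: (-36.836,18.035) -> (-23.804,10.811) [heading=151, draw]
    FD 11.5: (-23.804,10.811) -> (-33.862,16.387) [heading=151, draw]
    -- iteration 2/4 --
    BK 14.9: (-33.862,16.387) -> (-20.83,9.163) [heading=151, draw]
    FD 11.5: (-20.83,9.163) -> (-30.888,14.738) [heading=151, draw]
    -- iteration 3/4 --
    BK 14.9: (-30.888,14.738) -> (-17.857,7.515) [heading=151, draw]
    FD 11.5: (-17.857,7.515) -> (-27.915,13.09) [heading=151, draw]
    -- iteration 4/4 --
    BK 14.9: (-27.915,13.09) -> (-14.883,5.866) [heading=151, draw]
    FD 11.5: (-14.883,5.866) -> (-24.941,11.442) [heading=151, draw]
  ]
  -- iteration 2/3 --
  FD 14.7: (-24.941,11.442) -> (-37.798,18.568) [heading=151, draw]
  FD 12.2: (-37.798,18.568) -> (-48.468,24.483) [heading=151, draw]
  FD 10.3: (-48.468,24.483) -> (-57.477,29.476) [heading=151, draw]
  REPEAT 4 [
    -- iteration 1/4 --
    BK 14.9: (-57.477,29.476) -> (-44.445,22.253) [heading=151, draw]
    FD 11.5: (-44.445,22.253) -> (-54.503,27.828) [heading=151, draw]
    -- iteration 2/4 --
    BK 14.9: (-54.503,27.828) -> (-41.471,20.604) [heading=151, draw]
    FD 11.5: (-41.471,20.604) -> (-51.529,26.18) [heading=151, draw]
    -- iteration 3/4 --
    BK 14.9: (-51.529,26.18) -> (-38.498,18.956) [heading=151, draw]
    FD 11.5: (-38.498,18.956) -> (-48.556,24.531) [heading=151, draw]
    -- iteration 4/4 --
    BK 14.9: (-48.556,24.531) -> (-35.524,17.308) [heading=151, draw]
    FD 11.5: (-35.524,17.308) -> (-45.582,22.883) [heading=151, draw]
  ]
  -- iteration 3/3 --
  FD 14.7: (-45.582,22.883) -> (-58.439,30.01) [heading=151, draw]
  FD 12.2: (-58.439,30.01) -> (-69.109,35.924) [heading=151, draw]
  FD 10.3: (-69.109,35.924) -> (-78.118,40.918) [heading=151, draw]
  REPEAT 4 [
    -- iteration 1/4 --
    BK 14.9: (-78.118,40.918) -> (-65.086,33.694) [heading=151, draw]
    FD 11.5: (-65.086,33.694) -> (-75.144,39.27) [heading=151, draw]
    -- iteration 2/4 --
    BK 14.9: (-75.144,39.27) -> (-62.112,32.046) [heading=151, draw]
    FD 11.5: (-62.112,32.046) -> (-72.17,37.621) [heading=151, draw]
    -- iteration 3/4 --
    BK 14.9: (-72.17,37.621) -> (-59.139,30.398) [heading=151, draw]
    FD 11.5: (-59.139,30.398) -> (-69.197,35.973) [heading=151, draw]
    -- iteration 4/4 --
    BK 14.9: (-69.197,35.973) -> (-56.165,28.749) [heading=151, draw]
    FD 11.5: (-56.165,28.749) -> (-66.223,34.325) [heading=151, draw]
  ]
]
PU: pen up
BK 3.8: (-66.223,34.325) -> (-62.9,32.482) [heading=151, move]
FD 3.5: (-62.9,32.482) -> (-65.961,34.179) [heading=151, move]
FD 5.9: (-65.961,34.179) -> (-71.121,37.039) [heading=151, move]
Final: pos=(-71.121,37.039), heading=151, 34 segment(s) drawn
Segments drawn: 34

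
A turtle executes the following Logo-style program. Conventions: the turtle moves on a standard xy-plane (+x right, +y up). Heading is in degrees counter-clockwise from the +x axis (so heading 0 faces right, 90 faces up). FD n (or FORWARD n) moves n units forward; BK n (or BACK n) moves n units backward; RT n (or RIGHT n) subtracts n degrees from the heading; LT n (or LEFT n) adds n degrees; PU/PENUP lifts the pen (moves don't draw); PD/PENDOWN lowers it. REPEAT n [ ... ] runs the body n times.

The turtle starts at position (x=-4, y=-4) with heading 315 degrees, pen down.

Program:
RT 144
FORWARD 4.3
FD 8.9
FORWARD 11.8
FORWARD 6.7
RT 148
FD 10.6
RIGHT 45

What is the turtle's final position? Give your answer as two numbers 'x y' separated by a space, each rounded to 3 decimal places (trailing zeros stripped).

Executing turtle program step by step:
Start: pos=(-4,-4), heading=315, pen down
RT 144: heading 315 -> 171
FD 4.3: (-4,-4) -> (-8.247,-3.327) [heading=171, draw]
FD 8.9: (-8.247,-3.327) -> (-17.037,-1.935) [heading=171, draw]
FD 11.8: (-17.037,-1.935) -> (-28.692,-0.089) [heading=171, draw]
FD 6.7: (-28.692,-0.089) -> (-35.31,0.959) [heading=171, draw]
RT 148: heading 171 -> 23
FD 10.6: (-35.31,0.959) -> (-25.552,5.101) [heading=23, draw]
RT 45: heading 23 -> 338
Final: pos=(-25.552,5.101), heading=338, 5 segment(s) drawn

Answer: -25.552 5.101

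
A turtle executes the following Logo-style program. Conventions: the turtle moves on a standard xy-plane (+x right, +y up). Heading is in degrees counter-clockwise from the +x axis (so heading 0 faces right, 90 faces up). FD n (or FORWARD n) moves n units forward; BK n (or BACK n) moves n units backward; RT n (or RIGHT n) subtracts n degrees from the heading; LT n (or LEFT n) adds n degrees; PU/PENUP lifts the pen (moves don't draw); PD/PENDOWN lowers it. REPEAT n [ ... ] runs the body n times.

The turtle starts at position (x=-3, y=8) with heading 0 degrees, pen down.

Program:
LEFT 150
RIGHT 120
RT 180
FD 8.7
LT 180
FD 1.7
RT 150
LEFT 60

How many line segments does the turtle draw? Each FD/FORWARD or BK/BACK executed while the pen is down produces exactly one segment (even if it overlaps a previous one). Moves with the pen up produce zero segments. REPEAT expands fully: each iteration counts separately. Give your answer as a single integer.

Executing turtle program step by step:
Start: pos=(-3,8), heading=0, pen down
LT 150: heading 0 -> 150
RT 120: heading 150 -> 30
RT 180: heading 30 -> 210
FD 8.7: (-3,8) -> (-10.534,3.65) [heading=210, draw]
LT 180: heading 210 -> 30
FD 1.7: (-10.534,3.65) -> (-9.062,4.5) [heading=30, draw]
RT 150: heading 30 -> 240
LT 60: heading 240 -> 300
Final: pos=(-9.062,4.5), heading=300, 2 segment(s) drawn
Segments drawn: 2

Answer: 2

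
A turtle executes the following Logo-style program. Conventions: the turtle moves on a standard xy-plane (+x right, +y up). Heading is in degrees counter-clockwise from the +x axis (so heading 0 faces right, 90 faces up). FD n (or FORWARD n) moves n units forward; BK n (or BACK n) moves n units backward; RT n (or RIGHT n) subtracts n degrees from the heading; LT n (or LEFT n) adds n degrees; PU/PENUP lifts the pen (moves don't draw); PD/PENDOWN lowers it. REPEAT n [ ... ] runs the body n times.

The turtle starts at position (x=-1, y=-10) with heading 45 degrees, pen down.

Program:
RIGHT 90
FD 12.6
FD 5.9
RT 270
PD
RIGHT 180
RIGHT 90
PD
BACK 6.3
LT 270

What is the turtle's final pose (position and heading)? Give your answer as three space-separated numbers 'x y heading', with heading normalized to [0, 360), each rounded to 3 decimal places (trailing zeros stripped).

Executing turtle program step by step:
Start: pos=(-1,-10), heading=45, pen down
RT 90: heading 45 -> 315
FD 12.6: (-1,-10) -> (7.91,-18.91) [heading=315, draw]
FD 5.9: (7.91,-18.91) -> (12.081,-23.081) [heading=315, draw]
RT 270: heading 315 -> 45
PD: pen down
RT 180: heading 45 -> 225
RT 90: heading 225 -> 135
PD: pen down
BK 6.3: (12.081,-23.081) -> (16.536,-27.536) [heading=135, draw]
LT 270: heading 135 -> 45
Final: pos=(16.536,-27.536), heading=45, 3 segment(s) drawn

Answer: 16.536 -27.536 45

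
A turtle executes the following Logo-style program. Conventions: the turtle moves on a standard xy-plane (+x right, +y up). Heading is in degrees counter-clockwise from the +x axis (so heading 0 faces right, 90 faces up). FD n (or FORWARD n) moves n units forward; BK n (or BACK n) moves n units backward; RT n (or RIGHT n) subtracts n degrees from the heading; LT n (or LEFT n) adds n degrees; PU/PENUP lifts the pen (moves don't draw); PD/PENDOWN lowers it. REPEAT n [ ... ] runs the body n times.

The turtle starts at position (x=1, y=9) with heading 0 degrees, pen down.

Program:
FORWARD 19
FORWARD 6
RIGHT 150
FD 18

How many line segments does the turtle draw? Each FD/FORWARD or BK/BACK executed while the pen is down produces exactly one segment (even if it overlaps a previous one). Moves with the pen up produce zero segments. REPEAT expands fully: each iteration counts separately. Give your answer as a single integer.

Answer: 3

Derivation:
Executing turtle program step by step:
Start: pos=(1,9), heading=0, pen down
FD 19: (1,9) -> (20,9) [heading=0, draw]
FD 6: (20,9) -> (26,9) [heading=0, draw]
RT 150: heading 0 -> 210
FD 18: (26,9) -> (10.412,0) [heading=210, draw]
Final: pos=(10.412,0), heading=210, 3 segment(s) drawn
Segments drawn: 3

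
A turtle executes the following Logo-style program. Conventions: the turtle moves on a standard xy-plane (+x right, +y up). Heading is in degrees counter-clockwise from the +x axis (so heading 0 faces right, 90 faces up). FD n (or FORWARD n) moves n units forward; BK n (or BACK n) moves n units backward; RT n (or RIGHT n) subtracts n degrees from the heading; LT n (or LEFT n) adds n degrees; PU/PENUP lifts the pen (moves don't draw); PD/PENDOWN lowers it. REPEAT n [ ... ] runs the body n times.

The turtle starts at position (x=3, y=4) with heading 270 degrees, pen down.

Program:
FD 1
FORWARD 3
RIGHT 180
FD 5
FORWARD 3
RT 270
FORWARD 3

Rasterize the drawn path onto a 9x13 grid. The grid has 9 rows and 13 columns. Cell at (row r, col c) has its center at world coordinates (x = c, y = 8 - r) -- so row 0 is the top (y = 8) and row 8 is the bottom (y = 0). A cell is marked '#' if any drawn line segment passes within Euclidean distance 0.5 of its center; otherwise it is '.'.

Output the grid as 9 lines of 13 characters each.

Segment 0: (3,4) -> (3,3)
Segment 1: (3,3) -> (3,0)
Segment 2: (3,0) -> (3,5)
Segment 3: (3,5) -> (3,8)
Segment 4: (3,8) -> (0,8)

Answer: ####.........
...#.........
...#.........
...#.........
...#.........
...#.........
...#.........
...#.........
...#.........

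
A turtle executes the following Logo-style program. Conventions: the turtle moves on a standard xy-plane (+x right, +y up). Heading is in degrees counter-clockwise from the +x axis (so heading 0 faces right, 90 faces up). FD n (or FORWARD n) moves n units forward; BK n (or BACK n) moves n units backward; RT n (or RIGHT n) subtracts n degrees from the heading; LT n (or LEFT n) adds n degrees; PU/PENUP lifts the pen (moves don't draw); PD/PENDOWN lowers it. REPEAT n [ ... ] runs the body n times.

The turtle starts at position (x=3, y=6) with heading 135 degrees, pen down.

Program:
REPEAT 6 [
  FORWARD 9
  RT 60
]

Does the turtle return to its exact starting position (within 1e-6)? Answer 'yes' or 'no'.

Executing turtle program step by step:
Start: pos=(3,6), heading=135, pen down
REPEAT 6 [
  -- iteration 1/6 --
  FD 9: (3,6) -> (-3.364,12.364) [heading=135, draw]
  RT 60: heading 135 -> 75
  -- iteration 2/6 --
  FD 9: (-3.364,12.364) -> (-1.035,21.057) [heading=75, draw]
  RT 60: heading 75 -> 15
  -- iteration 3/6 --
  FD 9: (-1.035,21.057) -> (7.659,23.387) [heading=15, draw]
  RT 60: heading 15 -> 315
  -- iteration 4/6 --
  FD 9: (7.659,23.387) -> (14.023,17.023) [heading=315, draw]
  RT 60: heading 315 -> 255
  -- iteration 5/6 --
  FD 9: (14.023,17.023) -> (11.693,8.329) [heading=255, draw]
  RT 60: heading 255 -> 195
  -- iteration 6/6 --
  FD 9: (11.693,8.329) -> (3,6) [heading=195, draw]
  RT 60: heading 195 -> 135
]
Final: pos=(3,6), heading=135, 6 segment(s) drawn

Start position: (3, 6)
Final position: (3, 6)
Distance = 0; < 1e-6 -> CLOSED

Answer: yes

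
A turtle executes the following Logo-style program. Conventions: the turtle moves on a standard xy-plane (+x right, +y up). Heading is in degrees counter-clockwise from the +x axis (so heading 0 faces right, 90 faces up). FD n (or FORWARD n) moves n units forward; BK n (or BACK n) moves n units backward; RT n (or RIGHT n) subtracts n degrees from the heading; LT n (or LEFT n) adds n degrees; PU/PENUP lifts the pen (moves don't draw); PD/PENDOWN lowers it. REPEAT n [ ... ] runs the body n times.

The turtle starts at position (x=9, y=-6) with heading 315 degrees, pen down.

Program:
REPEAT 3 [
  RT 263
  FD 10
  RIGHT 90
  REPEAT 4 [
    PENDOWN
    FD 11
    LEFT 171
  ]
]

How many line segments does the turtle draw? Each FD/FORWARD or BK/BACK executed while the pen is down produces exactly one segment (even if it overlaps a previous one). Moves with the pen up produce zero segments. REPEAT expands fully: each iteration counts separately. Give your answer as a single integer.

Answer: 15

Derivation:
Executing turtle program step by step:
Start: pos=(9,-6), heading=315, pen down
REPEAT 3 [
  -- iteration 1/3 --
  RT 263: heading 315 -> 52
  FD 10: (9,-6) -> (15.157,1.88) [heading=52, draw]
  RT 90: heading 52 -> 322
  REPEAT 4 [
    -- iteration 1/4 --
    PD: pen down
    FD 11: (15.157,1.88) -> (23.825,-4.892) [heading=322, draw]
    LT 171: heading 322 -> 133
    -- iteration 2/4 --
    PD: pen down
    FD 11: (23.825,-4.892) -> (16.323,3.153) [heading=133, draw]
    LT 171: heading 133 -> 304
    -- iteration 3/4 --
    PD: pen down
    FD 11: (16.323,3.153) -> (22.474,-5.967) [heading=304, draw]
    LT 171: heading 304 -> 115
    -- iteration 4/4 --
    PD: pen down
    FD 11: (22.474,-5.967) -> (17.825,4.003) [heading=115, draw]
    LT 171: heading 115 -> 286
  ]
  -- iteration 2/3 --
  RT 263: heading 286 -> 23
  FD 10: (17.825,4.003) -> (27.03,7.91) [heading=23, draw]
  RT 90: heading 23 -> 293
  REPEAT 4 [
    -- iteration 1/4 --
    PD: pen down
    FD 11: (27.03,7.91) -> (31.328,-2.216) [heading=293, draw]
    LT 171: heading 293 -> 104
    -- iteration 2/4 --
    PD: pen down
    FD 11: (31.328,-2.216) -> (28.667,8.458) [heading=104, draw]
    LT 171: heading 104 -> 275
    -- iteration 3/4 --
    PD: pen down
    FD 11: (28.667,8.458) -> (29.626,-2.5) [heading=275, draw]
    LT 171: heading 275 -> 86
    -- iteration 4/4 --
    PD: pen down
    FD 11: (29.626,-2.5) -> (30.393,8.473) [heading=86, draw]
    LT 171: heading 86 -> 257
  ]
  -- iteration 3/3 --
  RT 263: heading 257 -> 354
  FD 10: (30.393,8.473) -> (40.338,7.427) [heading=354, draw]
  RT 90: heading 354 -> 264
  REPEAT 4 [
    -- iteration 1/4 --
    PD: pen down
    FD 11: (40.338,7.427) -> (39.188,-3.512) [heading=264, draw]
    LT 171: heading 264 -> 75
    -- iteration 2/4 --
    PD: pen down
    FD 11: (39.188,-3.512) -> (42.035,7.113) [heading=75, draw]
    LT 171: heading 75 -> 246
    -- iteration 3/4 --
    PD: pen down
    FD 11: (42.035,7.113) -> (37.561,-2.936) [heading=246, draw]
    LT 171: heading 246 -> 57
    -- iteration 4/4 --
    PD: pen down
    FD 11: (37.561,-2.936) -> (43.552,6.289) [heading=57, draw]
    LT 171: heading 57 -> 228
  ]
]
Final: pos=(43.552,6.289), heading=228, 15 segment(s) drawn
Segments drawn: 15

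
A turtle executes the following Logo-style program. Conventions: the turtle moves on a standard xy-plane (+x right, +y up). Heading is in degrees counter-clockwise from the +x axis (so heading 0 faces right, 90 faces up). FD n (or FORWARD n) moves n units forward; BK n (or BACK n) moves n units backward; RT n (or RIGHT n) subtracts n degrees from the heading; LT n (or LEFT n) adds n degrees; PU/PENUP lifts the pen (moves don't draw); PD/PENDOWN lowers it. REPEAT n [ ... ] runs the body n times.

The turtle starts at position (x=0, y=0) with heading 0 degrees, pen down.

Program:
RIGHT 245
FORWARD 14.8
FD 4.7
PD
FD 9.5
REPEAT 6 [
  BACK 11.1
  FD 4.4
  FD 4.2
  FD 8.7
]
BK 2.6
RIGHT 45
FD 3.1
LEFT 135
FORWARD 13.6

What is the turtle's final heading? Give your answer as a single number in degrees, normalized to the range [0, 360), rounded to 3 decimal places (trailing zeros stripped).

Answer: 205

Derivation:
Executing turtle program step by step:
Start: pos=(0,0), heading=0, pen down
RT 245: heading 0 -> 115
FD 14.8: (0,0) -> (-6.255,13.413) [heading=115, draw]
FD 4.7: (-6.255,13.413) -> (-8.241,17.673) [heading=115, draw]
PD: pen down
FD 9.5: (-8.241,17.673) -> (-12.256,26.283) [heading=115, draw]
REPEAT 6 [
  -- iteration 1/6 --
  BK 11.1: (-12.256,26.283) -> (-7.565,16.223) [heading=115, draw]
  FD 4.4: (-7.565,16.223) -> (-9.424,20.211) [heading=115, draw]
  FD 4.2: (-9.424,20.211) -> (-11.199,24.017) [heading=115, draw]
  FD 8.7: (-11.199,24.017) -> (-14.876,31.902) [heading=115, draw]
  -- iteration 2/6 --
  BK 11.1: (-14.876,31.902) -> (-10.185,21.842) [heading=115, draw]
  FD 4.4: (-10.185,21.842) -> (-12.045,25.83) [heading=115, draw]
  FD 4.2: (-12.045,25.83) -> (-13.82,29.636) [heading=115, draw]
  FD 8.7: (-13.82,29.636) -> (-17.496,37.521) [heading=115, draw]
  -- iteration 3/6 --
  BK 11.1: (-17.496,37.521) -> (-12.805,27.461) [heading=115, draw]
  FD 4.4: (-12.805,27.461) -> (-14.665,31.449) [heading=115, draw]
  FD 4.2: (-14.665,31.449) -> (-16.44,35.255) [heading=115, draw]
  FD 8.7: (-16.44,35.255) -> (-20.117,43.14) [heading=115, draw]
  -- iteration 4/6 --
  BK 11.1: (-20.117,43.14) -> (-15.426,33.08) [heading=115, draw]
  FD 4.4: (-15.426,33.08) -> (-17.285,37.068) [heading=115, draw]
  FD 4.2: (-17.285,37.068) -> (-19.06,40.874) [heading=115, draw]
  FD 8.7: (-19.06,40.874) -> (-22.737,48.759) [heading=115, draw]
  -- iteration 5/6 --
  BK 11.1: (-22.737,48.759) -> (-18.046,38.699) [heading=115, draw]
  FD 4.4: (-18.046,38.699) -> (-19.905,42.687) [heading=115, draw]
  FD 4.2: (-19.905,42.687) -> (-21.68,46.494) [heading=115, draw]
  FD 8.7: (-21.68,46.494) -> (-25.357,54.378) [heading=115, draw]
  -- iteration 6/6 --
  BK 11.1: (-25.357,54.378) -> (-20.666,44.318) [heading=115, draw]
  FD 4.4: (-20.666,44.318) -> (-22.526,48.306) [heading=115, draw]
  FD 4.2: (-22.526,48.306) -> (-24.301,52.113) [heading=115, draw]
  FD 8.7: (-24.301,52.113) -> (-27.977,59.998) [heading=115, draw]
]
BK 2.6: (-27.977,59.998) -> (-26.879,57.641) [heading=115, draw]
RT 45: heading 115 -> 70
FD 3.1: (-26.879,57.641) -> (-25.818,60.554) [heading=70, draw]
LT 135: heading 70 -> 205
FD 13.6: (-25.818,60.554) -> (-38.144,54.807) [heading=205, draw]
Final: pos=(-38.144,54.807), heading=205, 30 segment(s) drawn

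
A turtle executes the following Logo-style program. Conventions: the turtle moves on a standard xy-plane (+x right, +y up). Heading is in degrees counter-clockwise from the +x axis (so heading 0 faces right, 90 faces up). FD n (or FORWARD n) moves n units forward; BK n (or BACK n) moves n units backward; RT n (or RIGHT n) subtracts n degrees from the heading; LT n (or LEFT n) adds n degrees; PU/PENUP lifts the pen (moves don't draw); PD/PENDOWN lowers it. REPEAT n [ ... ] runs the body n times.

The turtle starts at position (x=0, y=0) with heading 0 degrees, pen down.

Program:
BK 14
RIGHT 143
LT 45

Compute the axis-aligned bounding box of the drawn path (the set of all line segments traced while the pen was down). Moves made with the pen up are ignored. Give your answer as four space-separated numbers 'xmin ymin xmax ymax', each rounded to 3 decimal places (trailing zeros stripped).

Answer: -14 0 0 0

Derivation:
Executing turtle program step by step:
Start: pos=(0,0), heading=0, pen down
BK 14: (0,0) -> (-14,0) [heading=0, draw]
RT 143: heading 0 -> 217
LT 45: heading 217 -> 262
Final: pos=(-14,0), heading=262, 1 segment(s) drawn

Segment endpoints: x in {-14, 0}, y in {0}
xmin=-14, ymin=0, xmax=0, ymax=0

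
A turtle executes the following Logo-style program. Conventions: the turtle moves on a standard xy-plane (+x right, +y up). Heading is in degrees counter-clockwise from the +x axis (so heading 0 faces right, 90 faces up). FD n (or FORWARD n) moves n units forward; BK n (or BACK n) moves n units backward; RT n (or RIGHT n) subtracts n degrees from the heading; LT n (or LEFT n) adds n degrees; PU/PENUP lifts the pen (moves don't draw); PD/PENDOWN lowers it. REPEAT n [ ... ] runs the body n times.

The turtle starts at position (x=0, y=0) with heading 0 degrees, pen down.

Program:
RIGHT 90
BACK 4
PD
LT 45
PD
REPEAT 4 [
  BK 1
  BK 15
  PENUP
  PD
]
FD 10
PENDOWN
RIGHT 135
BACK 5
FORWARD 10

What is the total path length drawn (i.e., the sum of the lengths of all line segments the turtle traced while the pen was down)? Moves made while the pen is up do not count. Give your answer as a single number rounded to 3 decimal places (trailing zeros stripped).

Answer: 93

Derivation:
Executing turtle program step by step:
Start: pos=(0,0), heading=0, pen down
RT 90: heading 0 -> 270
BK 4: (0,0) -> (0,4) [heading=270, draw]
PD: pen down
LT 45: heading 270 -> 315
PD: pen down
REPEAT 4 [
  -- iteration 1/4 --
  BK 1: (0,4) -> (-0.707,4.707) [heading=315, draw]
  BK 15: (-0.707,4.707) -> (-11.314,15.314) [heading=315, draw]
  PU: pen up
  PD: pen down
  -- iteration 2/4 --
  BK 1: (-11.314,15.314) -> (-12.021,16.021) [heading=315, draw]
  BK 15: (-12.021,16.021) -> (-22.627,26.627) [heading=315, draw]
  PU: pen up
  PD: pen down
  -- iteration 3/4 --
  BK 1: (-22.627,26.627) -> (-23.335,27.335) [heading=315, draw]
  BK 15: (-23.335,27.335) -> (-33.941,37.941) [heading=315, draw]
  PU: pen up
  PD: pen down
  -- iteration 4/4 --
  BK 1: (-33.941,37.941) -> (-34.648,38.648) [heading=315, draw]
  BK 15: (-34.648,38.648) -> (-45.255,49.255) [heading=315, draw]
  PU: pen up
  PD: pen down
]
FD 10: (-45.255,49.255) -> (-38.184,42.184) [heading=315, draw]
PD: pen down
RT 135: heading 315 -> 180
BK 5: (-38.184,42.184) -> (-33.184,42.184) [heading=180, draw]
FD 10: (-33.184,42.184) -> (-43.184,42.184) [heading=180, draw]
Final: pos=(-43.184,42.184), heading=180, 12 segment(s) drawn

Segment lengths:
  seg 1: (0,0) -> (0,4), length = 4
  seg 2: (0,4) -> (-0.707,4.707), length = 1
  seg 3: (-0.707,4.707) -> (-11.314,15.314), length = 15
  seg 4: (-11.314,15.314) -> (-12.021,16.021), length = 1
  seg 5: (-12.021,16.021) -> (-22.627,26.627), length = 15
  seg 6: (-22.627,26.627) -> (-23.335,27.335), length = 1
  seg 7: (-23.335,27.335) -> (-33.941,37.941), length = 15
  seg 8: (-33.941,37.941) -> (-34.648,38.648), length = 1
  seg 9: (-34.648,38.648) -> (-45.255,49.255), length = 15
  seg 10: (-45.255,49.255) -> (-38.184,42.184), length = 10
  seg 11: (-38.184,42.184) -> (-33.184,42.184), length = 5
  seg 12: (-33.184,42.184) -> (-43.184,42.184), length = 10
Total = 93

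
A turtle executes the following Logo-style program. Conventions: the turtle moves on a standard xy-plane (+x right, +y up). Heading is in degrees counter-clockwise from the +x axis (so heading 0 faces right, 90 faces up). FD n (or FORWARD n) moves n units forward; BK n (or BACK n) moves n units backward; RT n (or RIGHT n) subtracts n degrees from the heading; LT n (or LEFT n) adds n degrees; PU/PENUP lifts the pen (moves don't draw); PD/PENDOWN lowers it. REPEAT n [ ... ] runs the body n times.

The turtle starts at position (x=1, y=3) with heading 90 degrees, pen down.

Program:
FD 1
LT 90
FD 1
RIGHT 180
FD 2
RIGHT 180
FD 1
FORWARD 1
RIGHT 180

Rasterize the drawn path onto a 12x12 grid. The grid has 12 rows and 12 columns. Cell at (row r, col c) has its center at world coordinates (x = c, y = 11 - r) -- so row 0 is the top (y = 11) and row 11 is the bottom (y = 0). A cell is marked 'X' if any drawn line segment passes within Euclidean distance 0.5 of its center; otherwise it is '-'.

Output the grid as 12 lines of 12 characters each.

Answer: ------------
------------
------------
------------
------------
------------
------------
XXX---------
-X----------
------------
------------
------------

Derivation:
Segment 0: (1,3) -> (1,4)
Segment 1: (1,4) -> (0,4)
Segment 2: (0,4) -> (2,4)
Segment 3: (2,4) -> (1,4)
Segment 4: (1,4) -> (0,4)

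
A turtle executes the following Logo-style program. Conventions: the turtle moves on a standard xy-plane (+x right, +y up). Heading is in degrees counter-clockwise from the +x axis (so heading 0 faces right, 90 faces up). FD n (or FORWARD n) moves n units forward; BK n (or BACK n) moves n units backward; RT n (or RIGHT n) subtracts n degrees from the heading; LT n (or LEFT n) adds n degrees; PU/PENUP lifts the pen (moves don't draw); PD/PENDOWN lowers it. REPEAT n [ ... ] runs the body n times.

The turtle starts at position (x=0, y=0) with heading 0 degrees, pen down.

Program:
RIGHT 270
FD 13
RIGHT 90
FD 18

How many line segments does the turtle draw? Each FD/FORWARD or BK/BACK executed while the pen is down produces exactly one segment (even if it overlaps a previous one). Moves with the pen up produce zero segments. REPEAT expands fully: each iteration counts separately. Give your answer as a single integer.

Executing turtle program step by step:
Start: pos=(0,0), heading=0, pen down
RT 270: heading 0 -> 90
FD 13: (0,0) -> (0,13) [heading=90, draw]
RT 90: heading 90 -> 0
FD 18: (0,13) -> (18,13) [heading=0, draw]
Final: pos=(18,13), heading=0, 2 segment(s) drawn
Segments drawn: 2

Answer: 2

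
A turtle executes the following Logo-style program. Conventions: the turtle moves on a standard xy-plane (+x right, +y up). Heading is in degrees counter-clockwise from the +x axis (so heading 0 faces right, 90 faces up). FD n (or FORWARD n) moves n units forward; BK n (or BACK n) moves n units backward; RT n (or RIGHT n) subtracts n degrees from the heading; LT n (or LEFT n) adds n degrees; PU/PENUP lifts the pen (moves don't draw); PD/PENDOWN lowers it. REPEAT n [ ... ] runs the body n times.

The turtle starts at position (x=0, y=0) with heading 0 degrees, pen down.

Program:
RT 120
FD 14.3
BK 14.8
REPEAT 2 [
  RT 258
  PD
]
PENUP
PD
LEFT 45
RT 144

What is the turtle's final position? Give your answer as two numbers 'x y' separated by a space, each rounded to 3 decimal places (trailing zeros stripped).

Answer: 0.25 0.433

Derivation:
Executing turtle program step by step:
Start: pos=(0,0), heading=0, pen down
RT 120: heading 0 -> 240
FD 14.3: (0,0) -> (-7.15,-12.384) [heading=240, draw]
BK 14.8: (-7.15,-12.384) -> (0.25,0.433) [heading=240, draw]
REPEAT 2 [
  -- iteration 1/2 --
  RT 258: heading 240 -> 342
  PD: pen down
  -- iteration 2/2 --
  RT 258: heading 342 -> 84
  PD: pen down
]
PU: pen up
PD: pen down
LT 45: heading 84 -> 129
RT 144: heading 129 -> 345
Final: pos=(0.25,0.433), heading=345, 2 segment(s) drawn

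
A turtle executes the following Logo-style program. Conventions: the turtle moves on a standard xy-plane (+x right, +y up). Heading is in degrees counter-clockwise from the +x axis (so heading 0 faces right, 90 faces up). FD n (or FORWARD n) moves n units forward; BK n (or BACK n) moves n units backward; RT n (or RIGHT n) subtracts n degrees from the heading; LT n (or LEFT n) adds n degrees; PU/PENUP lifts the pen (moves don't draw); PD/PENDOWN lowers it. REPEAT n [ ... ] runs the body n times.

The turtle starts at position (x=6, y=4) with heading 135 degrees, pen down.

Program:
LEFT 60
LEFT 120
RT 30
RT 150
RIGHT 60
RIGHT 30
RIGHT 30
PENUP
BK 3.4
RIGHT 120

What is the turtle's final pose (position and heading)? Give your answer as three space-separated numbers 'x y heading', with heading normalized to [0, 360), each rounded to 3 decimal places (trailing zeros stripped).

Executing turtle program step by step:
Start: pos=(6,4), heading=135, pen down
LT 60: heading 135 -> 195
LT 120: heading 195 -> 315
RT 30: heading 315 -> 285
RT 150: heading 285 -> 135
RT 60: heading 135 -> 75
RT 30: heading 75 -> 45
RT 30: heading 45 -> 15
PU: pen up
BK 3.4: (6,4) -> (2.716,3.12) [heading=15, move]
RT 120: heading 15 -> 255
Final: pos=(2.716,3.12), heading=255, 0 segment(s) drawn

Answer: 2.716 3.12 255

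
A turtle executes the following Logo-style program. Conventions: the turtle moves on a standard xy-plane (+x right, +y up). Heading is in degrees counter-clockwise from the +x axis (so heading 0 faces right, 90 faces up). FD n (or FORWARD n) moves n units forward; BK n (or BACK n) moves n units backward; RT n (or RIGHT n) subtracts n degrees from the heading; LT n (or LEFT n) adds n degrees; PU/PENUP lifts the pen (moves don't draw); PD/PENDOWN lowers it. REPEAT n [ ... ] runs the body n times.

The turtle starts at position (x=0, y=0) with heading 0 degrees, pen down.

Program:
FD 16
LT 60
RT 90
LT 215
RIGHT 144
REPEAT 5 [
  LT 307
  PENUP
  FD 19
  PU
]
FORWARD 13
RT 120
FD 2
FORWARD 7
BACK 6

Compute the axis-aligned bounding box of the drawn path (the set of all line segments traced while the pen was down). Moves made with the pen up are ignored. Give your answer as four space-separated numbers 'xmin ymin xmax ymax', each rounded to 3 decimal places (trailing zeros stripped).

Answer: 0 0 16 0

Derivation:
Executing turtle program step by step:
Start: pos=(0,0), heading=0, pen down
FD 16: (0,0) -> (16,0) [heading=0, draw]
LT 60: heading 0 -> 60
RT 90: heading 60 -> 330
LT 215: heading 330 -> 185
RT 144: heading 185 -> 41
REPEAT 5 [
  -- iteration 1/5 --
  LT 307: heading 41 -> 348
  PU: pen up
  FD 19: (16,0) -> (34.585,-3.95) [heading=348, move]
  PU: pen up
  -- iteration 2/5 --
  LT 307: heading 348 -> 295
  PU: pen up
  FD 19: (34.585,-3.95) -> (42.615,-21.17) [heading=295, move]
  PU: pen up
  -- iteration 3/5 --
  LT 307: heading 295 -> 242
  PU: pen up
  FD 19: (42.615,-21.17) -> (33.695,-37.946) [heading=242, move]
  PU: pen up
  -- iteration 4/5 --
  LT 307: heading 242 -> 189
  PU: pen up
  FD 19: (33.695,-37.946) -> (14.929,-40.918) [heading=189, move]
  PU: pen up
  -- iteration 5/5 --
  LT 307: heading 189 -> 136
  PU: pen up
  FD 19: (14.929,-40.918) -> (1.261,-27.72) [heading=136, move]
  PU: pen up
]
FD 13: (1.261,-27.72) -> (-8.09,-18.689) [heading=136, move]
RT 120: heading 136 -> 16
FD 2: (-8.09,-18.689) -> (-6.168,-18.138) [heading=16, move]
FD 7: (-6.168,-18.138) -> (0.561,-16.209) [heading=16, move]
BK 6: (0.561,-16.209) -> (-5.207,-17.862) [heading=16, move]
Final: pos=(-5.207,-17.862), heading=16, 1 segment(s) drawn

Segment endpoints: x in {0, 16}, y in {0}
xmin=0, ymin=0, xmax=16, ymax=0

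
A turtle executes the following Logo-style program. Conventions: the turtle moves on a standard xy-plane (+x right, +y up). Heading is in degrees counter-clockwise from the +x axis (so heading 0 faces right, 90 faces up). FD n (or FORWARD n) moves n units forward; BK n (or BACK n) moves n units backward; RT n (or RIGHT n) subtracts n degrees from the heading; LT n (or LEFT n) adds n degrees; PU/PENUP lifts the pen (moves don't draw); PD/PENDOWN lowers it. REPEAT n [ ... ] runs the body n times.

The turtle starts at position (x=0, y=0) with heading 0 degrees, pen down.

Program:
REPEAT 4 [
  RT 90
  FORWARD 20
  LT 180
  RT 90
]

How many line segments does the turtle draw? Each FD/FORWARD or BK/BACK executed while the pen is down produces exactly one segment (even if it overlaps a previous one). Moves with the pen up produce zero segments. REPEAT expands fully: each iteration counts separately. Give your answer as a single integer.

Answer: 4

Derivation:
Executing turtle program step by step:
Start: pos=(0,0), heading=0, pen down
REPEAT 4 [
  -- iteration 1/4 --
  RT 90: heading 0 -> 270
  FD 20: (0,0) -> (0,-20) [heading=270, draw]
  LT 180: heading 270 -> 90
  RT 90: heading 90 -> 0
  -- iteration 2/4 --
  RT 90: heading 0 -> 270
  FD 20: (0,-20) -> (0,-40) [heading=270, draw]
  LT 180: heading 270 -> 90
  RT 90: heading 90 -> 0
  -- iteration 3/4 --
  RT 90: heading 0 -> 270
  FD 20: (0,-40) -> (0,-60) [heading=270, draw]
  LT 180: heading 270 -> 90
  RT 90: heading 90 -> 0
  -- iteration 4/4 --
  RT 90: heading 0 -> 270
  FD 20: (0,-60) -> (0,-80) [heading=270, draw]
  LT 180: heading 270 -> 90
  RT 90: heading 90 -> 0
]
Final: pos=(0,-80), heading=0, 4 segment(s) drawn
Segments drawn: 4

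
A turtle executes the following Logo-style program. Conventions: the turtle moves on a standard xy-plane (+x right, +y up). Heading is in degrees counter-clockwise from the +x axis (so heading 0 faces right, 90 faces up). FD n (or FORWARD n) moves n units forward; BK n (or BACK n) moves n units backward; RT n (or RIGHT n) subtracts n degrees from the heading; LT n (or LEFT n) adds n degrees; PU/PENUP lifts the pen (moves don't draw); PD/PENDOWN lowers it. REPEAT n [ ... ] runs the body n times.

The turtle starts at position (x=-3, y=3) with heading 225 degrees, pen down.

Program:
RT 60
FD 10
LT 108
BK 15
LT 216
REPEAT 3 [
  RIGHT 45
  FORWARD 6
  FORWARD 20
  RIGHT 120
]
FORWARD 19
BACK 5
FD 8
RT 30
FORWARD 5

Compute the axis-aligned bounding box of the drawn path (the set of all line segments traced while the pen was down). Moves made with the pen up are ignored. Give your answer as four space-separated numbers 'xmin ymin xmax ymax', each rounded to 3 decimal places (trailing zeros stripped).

Executing turtle program step by step:
Start: pos=(-3,3), heading=225, pen down
RT 60: heading 225 -> 165
FD 10: (-3,3) -> (-12.659,5.588) [heading=165, draw]
LT 108: heading 165 -> 273
BK 15: (-12.659,5.588) -> (-13.444,20.568) [heading=273, draw]
LT 216: heading 273 -> 129
REPEAT 3 [
  -- iteration 1/3 --
  RT 45: heading 129 -> 84
  FD 6: (-13.444,20.568) -> (-12.817,26.535) [heading=84, draw]
  FD 20: (-12.817,26.535) -> (-10.727,46.425) [heading=84, draw]
  RT 120: heading 84 -> 324
  -- iteration 2/3 --
  RT 45: heading 324 -> 279
  FD 6: (-10.727,46.425) -> (-9.788,40.499) [heading=279, draw]
  FD 20: (-9.788,40.499) -> (-6.659,20.745) [heading=279, draw]
  RT 120: heading 279 -> 159
  -- iteration 3/3 --
  RT 45: heading 159 -> 114
  FD 6: (-6.659,20.745) -> (-9.1,26.227) [heading=114, draw]
  FD 20: (-9.1,26.227) -> (-17.234,44.497) [heading=114, draw]
  RT 120: heading 114 -> 354
]
FD 19: (-17.234,44.497) -> (1.662,42.511) [heading=354, draw]
BK 5: (1.662,42.511) -> (-3.311,43.034) [heading=354, draw]
FD 8: (-3.311,43.034) -> (4.645,42.198) [heading=354, draw]
RT 30: heading 354 -> 324
FD 5: (4.645,42.198) -> (8.69,39.259) [heading=324, draw]
Final: pos=(8.69,39.259), heading=324, 12 segment(s) drawn

Segment endpoints: x in {-17.234, -13.444, -12.817, -12.659, -10.727, -9.788, -9.1, -6.659, -3.311, -3, 1.662, 4.645, 8.69}, y in {3, 5.588, 20.568, 20.745, 26.227, 26.535, 39.259, 40.499, 42.198, 42.511, 43.034, 44.497, 46.425}
xmin=-17.234, ymin=3, xmax=8.69, ymax=46.425

Answer: -17.234 3 8.69 46.425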